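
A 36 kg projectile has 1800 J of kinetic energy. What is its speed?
v = √(2·KE/m) = √(2·1800/36) = 10.0 m/s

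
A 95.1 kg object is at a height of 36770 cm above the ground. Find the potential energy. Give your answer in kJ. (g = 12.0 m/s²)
Convert to SI: m = 95.1 kg, h = 367.7 m
PE = mgh = (95.1)(12.0)(367.7) = 419619 J = 419.6 kJ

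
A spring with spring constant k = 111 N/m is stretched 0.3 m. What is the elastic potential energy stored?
PE = ½kx² = ½(111)(0.3)² = 4.995 J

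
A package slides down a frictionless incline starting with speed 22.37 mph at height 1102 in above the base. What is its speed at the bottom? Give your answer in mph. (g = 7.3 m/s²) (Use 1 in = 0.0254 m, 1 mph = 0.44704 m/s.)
Convert to SI: v₀ = 10.0003 m/s, h = 27.9908 m
½mv₀² + mgh = ½mv² ⇒ v = √(v₀² + 2gh) = √(10.0003² + 2·7.3·27.9908) = 22.5537 m/s = 50.45 mph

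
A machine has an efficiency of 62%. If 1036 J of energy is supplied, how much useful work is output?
W_out = η·W_in = 0.62·1036 = 642.32 J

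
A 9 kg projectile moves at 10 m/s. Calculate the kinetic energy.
KE = ½mv² = ½(9)(10)² = 450.0 J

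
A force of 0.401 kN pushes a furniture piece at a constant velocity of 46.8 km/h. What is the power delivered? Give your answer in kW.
Convert to SI: F = 401.0 N, v = 13.0 m/s
P = Fv = (401.0)(13.0) = 5213.0 W = 5.213 kW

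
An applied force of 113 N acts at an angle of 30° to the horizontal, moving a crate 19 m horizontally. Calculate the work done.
W = F·d·cosθ = (113)(19)cos(30°) = 1859 J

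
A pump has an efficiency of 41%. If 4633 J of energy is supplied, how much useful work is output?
W_out = η·W_in = 0.41·4633 = 1899.53 J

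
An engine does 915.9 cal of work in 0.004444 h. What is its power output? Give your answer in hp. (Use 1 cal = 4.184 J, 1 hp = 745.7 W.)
Convert to SI: W = 3832.13 J, t = 15.9984 s
P = W/t = 3832.13/15.9984 = 239.532 W = 0.3212 hp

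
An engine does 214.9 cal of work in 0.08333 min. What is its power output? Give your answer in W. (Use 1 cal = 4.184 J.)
Convert to SI: W = 899.142 J, t = 4.9998 s
P = W/t = 899.142/4.9998 = 179.8 W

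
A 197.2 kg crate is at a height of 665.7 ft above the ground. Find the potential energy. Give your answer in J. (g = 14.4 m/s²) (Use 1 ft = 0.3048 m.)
Convert to SI: m = 197.2 kg, h = 202.905 m
PE = mgh = (197.2)(14.4)(202.905) = 576200 J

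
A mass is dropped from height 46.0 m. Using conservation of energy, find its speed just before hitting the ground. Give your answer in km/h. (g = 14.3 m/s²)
mgh = ½mv² ⇒ v = √(2gh) = √(2·14.3·46.0) = 36.2712 m/s = 130.6 km/h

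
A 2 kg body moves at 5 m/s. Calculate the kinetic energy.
KE = ½mv² = ½(2)(5)² = 25.0 J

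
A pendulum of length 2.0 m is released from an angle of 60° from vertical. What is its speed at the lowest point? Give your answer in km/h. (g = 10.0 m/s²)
h = L(1 − cosθ) = 2.0(1 − cos60°) = 1.0 m
v = √(2gh) = √(2·10.0·1.0) = 4.47214 m/s = 16.1 km/h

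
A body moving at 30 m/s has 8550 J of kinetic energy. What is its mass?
m = 2·KE/v² = 2·8550/(30)² = 19.0 kg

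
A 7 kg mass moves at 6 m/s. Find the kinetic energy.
KE = ½mv² = ½(7)(6)² = 126.0 J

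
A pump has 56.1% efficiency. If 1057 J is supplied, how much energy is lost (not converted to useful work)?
W_lost = W_in(1 − η) = 1057·(1 − 0.561) = 464.0 J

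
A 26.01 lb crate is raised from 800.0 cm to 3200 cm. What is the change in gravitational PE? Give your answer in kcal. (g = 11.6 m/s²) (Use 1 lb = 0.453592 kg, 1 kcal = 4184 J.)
Convert to SI: m = 11.7979 kg, Δh = 24.0 m
ΔPE = mgΔh = (11.7979)(11.6)(24.0) = 3284.54 J = 0.785 kcal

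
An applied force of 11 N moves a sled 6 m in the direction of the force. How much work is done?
W = F·d = (11)(6) = 66.0 J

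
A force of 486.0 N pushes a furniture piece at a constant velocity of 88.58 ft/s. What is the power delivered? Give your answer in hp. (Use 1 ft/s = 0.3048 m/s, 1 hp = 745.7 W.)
Convert to SI: F = 486.0 N, v = 26.9992 m/s
P = Fv = (486.0)(26.9992) = 13121.6 W = 17.6 hp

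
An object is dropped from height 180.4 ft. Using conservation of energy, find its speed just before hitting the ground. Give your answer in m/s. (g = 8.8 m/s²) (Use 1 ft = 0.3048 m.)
Convert to SI: h = 54.9859 m
mgh = ½mv² ⇒ v = √(2gh) = √(2·8.8·54.9859) = 31.11 m/s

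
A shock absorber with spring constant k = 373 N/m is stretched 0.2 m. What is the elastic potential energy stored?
PE = ½kx² = ½(373)(0.2)² = 7.46 J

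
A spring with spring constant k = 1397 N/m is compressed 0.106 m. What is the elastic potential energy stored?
PE = ½kx² = ½(1397)(0.106)² = 7.848 J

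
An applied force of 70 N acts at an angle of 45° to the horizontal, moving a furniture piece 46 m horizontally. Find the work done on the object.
W = F·d·cosθ = (70)(46)cos(45°) = 2277 J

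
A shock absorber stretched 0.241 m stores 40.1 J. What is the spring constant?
k = 2·PE/x² = 2·40.1/(0.241)² = 1381 N/m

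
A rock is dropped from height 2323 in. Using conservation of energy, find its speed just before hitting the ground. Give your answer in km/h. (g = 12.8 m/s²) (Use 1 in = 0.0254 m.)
Convert to SI: h = 59.0042 m
mgh = ½mv² ⇒ v = √(2gh) = √(2·12.8·59.0042) = 38.8652 m/s = 139.9 km/h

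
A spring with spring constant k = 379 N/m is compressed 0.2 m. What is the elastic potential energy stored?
PE = ½kx² = ½(379)(0.2)² = 7.58 J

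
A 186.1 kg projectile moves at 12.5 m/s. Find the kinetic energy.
KE = ½mv² = ½(186.1)(12.5)² = 14540 J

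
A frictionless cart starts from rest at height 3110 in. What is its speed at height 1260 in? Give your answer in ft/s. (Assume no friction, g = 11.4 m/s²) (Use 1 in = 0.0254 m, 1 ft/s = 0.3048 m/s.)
Convert to SI: h₁−h₂ = 46.99 m
mgh₁ = mgh₂ + ½mv² ⇒ v = √(2g(h₁−h₂)) = √(2·11.4·46.99) = 32.7318 m/s = 107.4 ft/s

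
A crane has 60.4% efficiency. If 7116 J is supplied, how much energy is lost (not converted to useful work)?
W_lost = W_in(1 − η) = 7116·(1 − 0.604) = 2818 J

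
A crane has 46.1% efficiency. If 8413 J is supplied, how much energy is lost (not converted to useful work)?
W_lost = W_in(1 − η) = 8413·(1 − 0.461) = 4535 J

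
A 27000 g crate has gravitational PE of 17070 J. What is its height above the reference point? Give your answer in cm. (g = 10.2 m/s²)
Convert to SI: m = 27.0 kg, PE = 17070.0 J
h = PE/(mg) = 17070.0/(27.0·10.2) = 61.9826 m = 6198 cm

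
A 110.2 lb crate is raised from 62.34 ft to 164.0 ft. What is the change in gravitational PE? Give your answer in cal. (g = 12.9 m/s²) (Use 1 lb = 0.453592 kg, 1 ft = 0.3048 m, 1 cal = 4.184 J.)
Convert to SI: m = 49.9858 kg, Δh = 30.986 m
ΔPE = mgΔh = (49.9858)(12.9)(30.986) = 19980.3 J = 4775 cal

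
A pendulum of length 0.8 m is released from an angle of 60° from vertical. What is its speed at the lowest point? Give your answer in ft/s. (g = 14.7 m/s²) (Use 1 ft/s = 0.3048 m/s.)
h = L(1 − cosθ) = 0.8(1 − cos60°) = 0.4 m
v = √(2gh) = √(2·14.7·0.4) = 3.42929 m/s = 11.25 ft/s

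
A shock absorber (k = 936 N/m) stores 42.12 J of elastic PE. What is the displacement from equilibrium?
x = √(2·PE/k) = √(2·42.12/936) = 0.3 m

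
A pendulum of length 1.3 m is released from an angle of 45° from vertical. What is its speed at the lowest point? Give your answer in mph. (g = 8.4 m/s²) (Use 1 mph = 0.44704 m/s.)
h = L(1 − cosθ) = 1.3(1 − cos45°) = 0.380761 m
v = √(2gh) = √(2·8.4·0.380761) = 2.52919 m/s = 5.658 mph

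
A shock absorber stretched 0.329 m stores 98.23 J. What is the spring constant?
k = 2·PE/x² = 2·98.23/(0.329)² = 1815 N/m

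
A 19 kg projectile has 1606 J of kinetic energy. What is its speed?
v = √(2·KE/m) = √(2·1606/19) = 13.0 m/s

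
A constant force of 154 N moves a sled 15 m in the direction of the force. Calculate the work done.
W = F·d = (154)(15) = 2310 J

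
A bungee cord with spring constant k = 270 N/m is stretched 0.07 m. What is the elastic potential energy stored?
PE = ½kx² = ½(270)(0.07)² = 0.6615 J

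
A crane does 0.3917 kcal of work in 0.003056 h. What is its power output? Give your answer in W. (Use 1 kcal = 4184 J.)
Convert to SI: W = 1638.87 J, t = 11.0016 s
P = W/t = 1638.87/11.0016 = 149.0 W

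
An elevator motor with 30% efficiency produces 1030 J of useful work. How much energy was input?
W_in = W_out/η = 1030/0.3 = 3433 J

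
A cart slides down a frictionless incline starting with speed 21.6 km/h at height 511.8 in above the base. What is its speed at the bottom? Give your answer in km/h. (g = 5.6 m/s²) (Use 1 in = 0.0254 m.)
Convert to SI: v₀ = 6.0 m/s, h = 12.9997 m
½mv₀² + mgh = ½mv² ⇒ v = √(v₀² + 2gh) = √(6.0² + 2·5.6·12.9997) = 13.4758 m/s = 48.51 km/h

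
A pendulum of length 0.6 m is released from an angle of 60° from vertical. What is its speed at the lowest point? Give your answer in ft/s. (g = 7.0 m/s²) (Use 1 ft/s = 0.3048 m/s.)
h = L(1 − cosθ) = 0.6(1 − cos60°) = 0.3 m
v = √(2gh) = √(2·7.0·0.3) = 2.04939 m/s = 6.724 ft/s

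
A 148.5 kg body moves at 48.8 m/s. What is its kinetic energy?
KE = ½mv² = ½(148.5)(48.8)² = 176800 J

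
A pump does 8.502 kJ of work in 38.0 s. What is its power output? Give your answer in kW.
Convert to SI: W = 8502.0 J, t = 38.0 s
P = W/t = 8502.0/38.0 = 223.737 W = 0.2237 kW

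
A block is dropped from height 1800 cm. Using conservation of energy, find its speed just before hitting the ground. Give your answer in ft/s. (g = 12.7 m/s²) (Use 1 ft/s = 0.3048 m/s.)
Convert to SI: h = 18.0 m
mgh = ½mv² ⇒ v = √(2gh) = √(2·12.7·18.0) = 21.3822 m/s = 70.15 ft/s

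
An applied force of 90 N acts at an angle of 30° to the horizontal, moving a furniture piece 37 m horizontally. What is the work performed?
W = F·d·cosθ = (90)(37)cos(30°) = 2884 J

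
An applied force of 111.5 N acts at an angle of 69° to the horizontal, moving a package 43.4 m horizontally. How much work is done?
W = F·d·cosθ = (111.5)(43.4)cos(69°) = 1734 J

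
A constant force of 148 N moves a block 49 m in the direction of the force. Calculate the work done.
W = F·d = (148)(49) = 7252 J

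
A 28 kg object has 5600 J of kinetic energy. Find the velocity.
v = √(2·KE/m) = √(2·5600/28) = 20.0 m/s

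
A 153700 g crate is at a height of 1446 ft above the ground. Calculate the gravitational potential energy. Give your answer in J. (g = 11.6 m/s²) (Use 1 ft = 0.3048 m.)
Convert to SI: m = 153.7 kg, h = 440.741 m
PE = mgh = (153.7)(11.6)(440.741) = 785800 J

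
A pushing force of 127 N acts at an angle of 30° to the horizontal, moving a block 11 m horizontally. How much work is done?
W = F·d·cosθ = (127)(11)cos(30°) = 1210 J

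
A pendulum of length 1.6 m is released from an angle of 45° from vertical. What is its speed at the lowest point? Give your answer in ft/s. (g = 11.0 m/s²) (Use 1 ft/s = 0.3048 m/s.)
h = L(1 − cosθ) = 1.6(1 − cos45°) = 0.468629 m
v = √(2gh) = √(2·11.0·0.468629) = 3.21089 m/s = 10.53 ft/s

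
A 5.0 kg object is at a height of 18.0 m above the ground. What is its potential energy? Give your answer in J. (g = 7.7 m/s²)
PE = mgh = (5.0)(7.7)(18.0) = 693.0 J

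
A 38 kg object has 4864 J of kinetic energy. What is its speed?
v = √(2·KE/m) = √(2·4864/38) = 16.0 m/s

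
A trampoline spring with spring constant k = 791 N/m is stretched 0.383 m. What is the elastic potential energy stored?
PE = ½kx² = ½(791)(0.383)² = 58.02 J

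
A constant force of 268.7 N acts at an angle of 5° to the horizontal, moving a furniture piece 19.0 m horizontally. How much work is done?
W = F·d·cosθ = (268.7)(19.0)cos(5°) = 5086 J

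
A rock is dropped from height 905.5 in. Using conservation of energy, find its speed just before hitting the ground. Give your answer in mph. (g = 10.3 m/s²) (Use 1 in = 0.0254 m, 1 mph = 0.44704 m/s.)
Convert to SI: h = 22.9997 m
mgh = ½mv² ⇒ v = √(2gh) = √(2·10.3·22.9997) = 21.7668 m/s = 48.69 mph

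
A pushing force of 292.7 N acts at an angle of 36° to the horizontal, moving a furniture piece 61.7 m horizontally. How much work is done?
W = F·d·cosθ = (292.7)(61.7)cos(36°) = 14610 J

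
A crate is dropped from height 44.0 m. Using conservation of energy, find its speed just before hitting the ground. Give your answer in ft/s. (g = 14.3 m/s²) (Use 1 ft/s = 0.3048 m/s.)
mgh = ½mv² ⇒ v = √(2gh) = √(2·14.3·44.0) = 35.4739 m/s = 116.4 ft/s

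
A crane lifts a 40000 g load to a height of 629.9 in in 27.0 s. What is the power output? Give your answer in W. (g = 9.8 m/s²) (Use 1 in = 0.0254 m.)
Convert to SI: m = 40.0 kg, h = 15.9995 m, t = 27.0 s
P = mgh/t = (40.0)(9.8)(15.9995)/27.0 = 232.3 W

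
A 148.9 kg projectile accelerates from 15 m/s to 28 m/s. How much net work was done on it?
W = ΔKE = ½m(v₂² − v₁²) = ½(148.9)(28² − 15²) = 41617.55 J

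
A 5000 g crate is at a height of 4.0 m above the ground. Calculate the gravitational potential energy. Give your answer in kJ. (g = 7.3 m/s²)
Convert to SI: m = 5.0 kg, h = 4.0 m
PE = mgh = (5.0)(7.3)(4.0) = 146.0 J = 0.146 kJ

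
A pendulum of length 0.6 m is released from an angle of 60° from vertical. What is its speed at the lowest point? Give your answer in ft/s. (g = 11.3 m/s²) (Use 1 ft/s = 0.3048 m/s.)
h = L(1 − cosθ) = 0.6(1 − cos60°) = 0.3 m
v = √(2gh) = √(2·11.3·0.3) = 2.60384 m/s = 8.543 ft/s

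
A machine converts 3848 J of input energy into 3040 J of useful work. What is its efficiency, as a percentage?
η = W_out/W_in = 3040/3848 = 79.0%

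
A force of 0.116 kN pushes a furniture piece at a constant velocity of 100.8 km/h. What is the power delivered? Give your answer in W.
Convert to SI: F = 116.0 N, v = 28.0 m/s
P = Fv = (116.0)(28.0) = 3248 W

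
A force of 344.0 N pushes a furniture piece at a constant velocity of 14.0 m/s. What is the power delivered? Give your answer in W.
P = Fv = (344.0)(14.0) = 4816 W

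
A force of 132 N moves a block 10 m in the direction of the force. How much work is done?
W = F·d = (132)(10) = 1320 J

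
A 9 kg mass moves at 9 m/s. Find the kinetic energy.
KE = ½mv² = ½(9)(9)² = 364.5 J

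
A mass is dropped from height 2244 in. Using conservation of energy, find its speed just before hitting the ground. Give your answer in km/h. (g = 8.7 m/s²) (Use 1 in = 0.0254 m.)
Convert to SI: h = 56.9976 m
mgh = ½mv² ⇒ v = √(2gh) = √(2·8.7·56.9976) = 31.4922 m/s = 113.4 km/h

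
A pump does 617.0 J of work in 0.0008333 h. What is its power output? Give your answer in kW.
Convert to SI: W = 617.0 J, t = 2.99988 s
P = W/t = 617.0/2.99988 = 205.675 W = 0.2057 kW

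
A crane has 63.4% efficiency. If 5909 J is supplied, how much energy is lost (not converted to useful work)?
W_lost = W_in(1 − η) = 5909·(1 − 0.634) = 2163 J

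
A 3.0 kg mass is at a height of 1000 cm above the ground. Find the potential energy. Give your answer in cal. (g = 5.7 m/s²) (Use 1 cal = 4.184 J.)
Convert to SI: m = 3.0 kg, h = 10.0 m
PE = mgh = (3.0)(5.7)(10.0) = 171.0 J = 40.87 cal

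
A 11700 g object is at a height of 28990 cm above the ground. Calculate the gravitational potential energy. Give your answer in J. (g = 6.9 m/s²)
Convert to SI: m = 11.7 kg, h = 289.9 m
PE = mgh = (11.7)(6.9)(289.9) = 23400 J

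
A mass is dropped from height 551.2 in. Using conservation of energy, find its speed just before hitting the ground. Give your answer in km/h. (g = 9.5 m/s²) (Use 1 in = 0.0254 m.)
Convert to SI: h = 14.0005 m
mgh = ½mv² ⇒ v = √(2gh) = √(2·9.5·14.0005) = 16.3098 m/s = 58.72 km/h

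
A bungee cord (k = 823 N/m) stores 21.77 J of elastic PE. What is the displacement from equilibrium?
x = √(2·PE/k) = √(2·21.77/823) = 0.23 m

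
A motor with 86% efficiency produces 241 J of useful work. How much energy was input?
W_in = W_out/η = 241/0.86 = 280.2 J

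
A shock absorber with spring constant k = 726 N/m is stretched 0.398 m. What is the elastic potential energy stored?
PE = ½kx² = ½(726)(0.398)² = 57.5 J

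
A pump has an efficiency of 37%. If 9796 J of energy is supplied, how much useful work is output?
W_out = η·W_in = 0.37·9796 = 3624.52 J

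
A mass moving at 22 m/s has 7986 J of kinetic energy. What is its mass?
m = 2·KE/v² = 2·7986/(22)² = 33.0 kg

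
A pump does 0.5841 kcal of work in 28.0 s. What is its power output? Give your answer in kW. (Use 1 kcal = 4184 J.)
Convert to SI: W = 2443.87 J, t = 28.0 s
P = W/t = 2443.87/28.0 = 87.2812 W = 0.08728 kW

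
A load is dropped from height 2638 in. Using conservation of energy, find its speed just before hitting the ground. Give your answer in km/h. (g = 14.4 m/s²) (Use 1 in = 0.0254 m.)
Convert to SI: h = 67.0052 m
mgh = ½mv² ⇒ v = √(2gh) = √(2·14.4·67.0052) = 43.9289 m/s = 158.1 km/h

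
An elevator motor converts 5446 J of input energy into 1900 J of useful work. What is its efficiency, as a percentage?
η = W_out/W_in = 1900/5446 = 34.89%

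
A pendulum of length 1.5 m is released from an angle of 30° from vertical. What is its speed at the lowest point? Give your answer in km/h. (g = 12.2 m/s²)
h = L(1 − cosθ) = 1.5(1 − cos30°) = 0.200962 m
v = √(2gh) = √(2·12.2·0.200962) = 2.21438 m/s = 7.972 km/h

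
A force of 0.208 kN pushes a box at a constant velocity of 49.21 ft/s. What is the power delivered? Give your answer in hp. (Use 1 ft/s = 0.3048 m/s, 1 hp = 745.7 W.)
Convert to SI: F = 208.0 N, v = 14.9992 m/s
P = Fv = (208.0)(14.9992) = 3119.84 W = 4.184 hp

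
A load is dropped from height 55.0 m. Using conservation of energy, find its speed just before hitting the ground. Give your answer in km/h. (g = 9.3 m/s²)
mgh = ½mv² ⇒ v = √(2gh) = √(2·9.3·55.0) = 31.9844 m/s = 115.1 km/h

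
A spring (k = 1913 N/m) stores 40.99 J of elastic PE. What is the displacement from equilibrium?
x = √(2·PE/k) = √(2·40.99/1913) = 0.207 m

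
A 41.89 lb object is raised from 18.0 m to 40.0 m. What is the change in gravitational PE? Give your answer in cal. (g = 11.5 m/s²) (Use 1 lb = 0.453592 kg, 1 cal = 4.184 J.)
Convert to SI: m = 19.001 kg, Δh = 22.0 m
ΔPE = mgΔh = (19.001)(11.5)(22.0) = 4807.25 J = 1149 cal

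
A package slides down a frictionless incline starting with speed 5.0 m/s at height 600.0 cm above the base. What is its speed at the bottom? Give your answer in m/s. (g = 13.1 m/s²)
Convert to SI: v₀ = 5.0 m/s, h = 6.0 m
½mv₀² + mgh = ½mv² ⇒ v = √(v₀² + 2gh) = √(5.0² + 2·13.1·6.0) = 13.5 m/s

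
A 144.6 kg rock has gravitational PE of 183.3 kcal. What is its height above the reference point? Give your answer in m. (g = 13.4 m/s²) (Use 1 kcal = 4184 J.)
Convert to SI: m = 144.6 kg, PE = 766927 J
h = PE/(mg) = 766927/(144.6·13.4) = 395.8 m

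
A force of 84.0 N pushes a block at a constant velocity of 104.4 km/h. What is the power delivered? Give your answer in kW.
Convert to SI: F = 84.0 N, v = 29.0 m/s
P = Fv = (84.0)(29.0) = 2436.0 W = 2.436 kW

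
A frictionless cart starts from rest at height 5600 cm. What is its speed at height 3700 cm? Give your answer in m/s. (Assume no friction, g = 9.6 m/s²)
Convert to SI: h₁−h₂ = 19.0 m
mgh₁ = mgh₂ + ½mv² ⇒ v = √(2g(h₁−h₂)) = √(2·9.6·19.0) = 19.1 m/s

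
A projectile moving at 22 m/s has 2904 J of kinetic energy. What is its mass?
m = 2·KE/v² = 2·2904/(22)² = 12.0 kg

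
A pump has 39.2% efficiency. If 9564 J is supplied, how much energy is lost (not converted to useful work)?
W_lost = W_in(1 − η) = 9564·(1 − 0.392) = 5815 J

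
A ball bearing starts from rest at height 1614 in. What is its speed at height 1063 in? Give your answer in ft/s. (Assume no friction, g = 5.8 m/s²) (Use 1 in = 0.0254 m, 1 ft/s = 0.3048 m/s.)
Convert to SI: h₁−h₂ = 13.9954 m
mgh₁ = mgh₂ + ½mv² ⇒ v = √(2g(h₁−h₂)) = √(2·5.8·13.9954) = 12.7415 m/s = 41.8 ft/s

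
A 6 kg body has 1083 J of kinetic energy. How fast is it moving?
v = √(2·KE/m) = √(2·1083/6) = 19.0 m/s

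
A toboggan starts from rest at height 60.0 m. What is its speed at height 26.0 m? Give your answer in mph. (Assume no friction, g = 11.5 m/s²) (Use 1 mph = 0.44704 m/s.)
mgh₁ = mgh₂ + ½mv² ⇒ v = √(2g(h₁−h₂)) = √(2·11.5·34.0) = 27.9643 m/s = 62.55 mph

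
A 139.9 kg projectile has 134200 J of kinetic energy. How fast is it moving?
v = √(2·KE/m) = √(2·134200/139.9) = 43.8 m/s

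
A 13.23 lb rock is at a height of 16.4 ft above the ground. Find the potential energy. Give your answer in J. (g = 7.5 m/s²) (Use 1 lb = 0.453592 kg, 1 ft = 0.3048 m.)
Convert to SI: m = 6.00102 kg, h = 4.99872 m
PE = mgh = (6.00102)(7.5)(4.99872) = 225.0 J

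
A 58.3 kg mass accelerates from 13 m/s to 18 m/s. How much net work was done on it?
W = ΔKE = ½m(v₂² − v₁²) = ½(58.3)(18² − 13²) = 4518.25 J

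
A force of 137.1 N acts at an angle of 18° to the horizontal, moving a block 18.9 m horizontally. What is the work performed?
W = F·d·cosθ = (137.1)(18.9)cos(18°) = 2464 J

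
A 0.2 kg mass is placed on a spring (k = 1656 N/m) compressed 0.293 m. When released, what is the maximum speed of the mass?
½kx² = ½mv² ⇒ v = x√(k/m) = (0.293)√(1656/0.2) = 26.66 m/s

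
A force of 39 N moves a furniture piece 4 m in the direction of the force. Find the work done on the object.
W = F·d = (39)(4) = 156.0 J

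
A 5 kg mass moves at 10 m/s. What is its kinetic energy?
KE = ½mv² = ½(5)(10)² = 250.0 J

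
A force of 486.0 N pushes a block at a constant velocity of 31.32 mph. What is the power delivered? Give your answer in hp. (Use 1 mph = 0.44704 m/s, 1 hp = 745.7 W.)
Convert to SI: F = 486.0 N, v = 14.0013 m/s
P = Fv = (486.0)(14.0013) = 6804.63 W = 9.125 hp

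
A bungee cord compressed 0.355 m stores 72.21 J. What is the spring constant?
k = 2·PE/x² = 2·72.21/(0.355)² = 1146 N/m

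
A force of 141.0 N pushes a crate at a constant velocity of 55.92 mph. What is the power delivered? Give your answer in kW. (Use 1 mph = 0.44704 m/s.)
Convert to SI: F = 141.0 N, v = 24.9985 m/s
P = Fv = (141.0)(24.9985) = 3524.79 W = 3.525 kW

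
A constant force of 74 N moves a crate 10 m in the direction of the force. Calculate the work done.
W = F·d = (74)(10) = 740.0 J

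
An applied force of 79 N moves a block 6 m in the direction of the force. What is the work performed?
W = F·d = (79)(6) = 474.0 J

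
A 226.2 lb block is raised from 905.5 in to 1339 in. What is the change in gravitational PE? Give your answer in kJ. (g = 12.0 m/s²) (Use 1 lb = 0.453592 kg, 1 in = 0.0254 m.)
Convert to SI: m = 102.603 kg, Δh = 11.0109 m
ΔPE = mgΔh = (102.603)(12.0)(11.0109) = 13557.0 J = 13.56 kJ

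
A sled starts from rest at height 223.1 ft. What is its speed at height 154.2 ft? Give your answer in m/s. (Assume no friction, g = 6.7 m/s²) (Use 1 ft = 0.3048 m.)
Convert to SI: h₁−h₂ = 21.0007 m
mgh₁ = mgh₂ + ½mv² ⇒ v = √(2g(h₁−h₂)) = √(2·6.7·21.0007) = 16.78 m/s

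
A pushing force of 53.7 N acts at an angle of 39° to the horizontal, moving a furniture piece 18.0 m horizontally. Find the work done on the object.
W = F·d·cosθ = (53.7)(18.0)cos(39°) = 751.2 J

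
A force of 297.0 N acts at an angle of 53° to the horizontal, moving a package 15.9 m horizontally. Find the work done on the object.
W = F·d·cosθ = (297.0)(15.9)cos(53°) = 2842 J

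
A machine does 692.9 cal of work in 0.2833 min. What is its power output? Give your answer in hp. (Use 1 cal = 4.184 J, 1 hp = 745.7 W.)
Convert to SI: W = 2899.09 J, t = 16.998 s
P = W/t = 2899.09/16.998 = 170.555 W = 0.2287 hp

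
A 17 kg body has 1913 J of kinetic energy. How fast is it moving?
v = √(2·KE/m) = √(2·1913/17) = 15.0 m/s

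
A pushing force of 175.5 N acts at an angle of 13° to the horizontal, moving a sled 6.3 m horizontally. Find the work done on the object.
W = F·d·cosθ = (175.5)(6.3)cos(13°) = 1077 J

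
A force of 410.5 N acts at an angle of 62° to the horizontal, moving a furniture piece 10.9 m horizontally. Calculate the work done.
W = F·d·cosθ = (410.5)(10.9)cos(62°) = 2101 J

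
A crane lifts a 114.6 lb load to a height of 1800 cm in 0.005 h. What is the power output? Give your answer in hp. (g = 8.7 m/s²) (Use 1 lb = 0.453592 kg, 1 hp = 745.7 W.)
Convert to SI: m = 51.9816 kg, h = 18.0 m, t = 18.0 s
P = mgh/t = (51.9816)(8.7)(18.0)/18.0 = 452.24 W = 0.6065 hp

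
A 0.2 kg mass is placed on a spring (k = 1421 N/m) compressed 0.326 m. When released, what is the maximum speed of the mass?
½kx² = ½mv² ⇒ v = x√(k/m) = (0.326)√(1421/0.2) = 27.48 m/s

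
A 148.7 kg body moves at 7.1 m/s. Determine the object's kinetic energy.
KE = ½mv² = ½(148.7)(7.1)² = 3748 J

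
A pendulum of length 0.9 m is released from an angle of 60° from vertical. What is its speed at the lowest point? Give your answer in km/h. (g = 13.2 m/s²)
h = L(1 − cosθ) = 0.9(1 − cos60°) = 0.45 m
v = √(2gh) = √(2·13.2·0.45) = 3.44674 m/s = 12.41 km/h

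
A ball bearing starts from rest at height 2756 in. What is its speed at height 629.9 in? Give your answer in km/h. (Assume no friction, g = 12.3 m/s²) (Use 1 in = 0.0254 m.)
Convert to SI: h₁−h₂ = 54.0029 m
mgh₁ = mgh₂ + ½mv² ⇒ v = √(2g(h₁−h₂)) = √(2·12.3·54.0029) = 36.4482 m/s = 131.2 km/h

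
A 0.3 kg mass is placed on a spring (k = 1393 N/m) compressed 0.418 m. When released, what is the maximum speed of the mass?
½kx² = ½mv² ⇒ v = x√(k/m) = (0.418)√(1393/0.3) = 28.48 m/s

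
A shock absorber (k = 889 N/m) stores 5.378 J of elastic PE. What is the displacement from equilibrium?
x = √(2·PE/k) = √(2·5.378/889) = 0.11 m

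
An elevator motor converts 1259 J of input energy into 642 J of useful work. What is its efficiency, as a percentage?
η = W_out/W_in = 642/1259 = 50.99%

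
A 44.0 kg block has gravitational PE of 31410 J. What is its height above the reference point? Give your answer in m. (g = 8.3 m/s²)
h = PE/(mg) = 31410.0/(44.0·8.3) = 86.01 m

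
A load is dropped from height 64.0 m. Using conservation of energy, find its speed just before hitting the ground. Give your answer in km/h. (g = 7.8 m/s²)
mgh = ½mv² ⇒ v = √(2gh) = √(2·7.8·64.0) = 31.5975 m/s = 113.8 km/h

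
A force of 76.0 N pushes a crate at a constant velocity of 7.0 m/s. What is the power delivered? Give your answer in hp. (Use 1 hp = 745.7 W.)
P = Fv = (76.0)(7.0) = 532.0 W = 0.7134 hp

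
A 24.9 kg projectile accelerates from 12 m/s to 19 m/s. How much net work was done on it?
W = ΔKE = ½m(v₂² − v₁²) = ½(24.9)(19² − 12²) = 2701.65 J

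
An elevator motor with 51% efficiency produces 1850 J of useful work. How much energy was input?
W_in = W_out/η = 1850/0.51 = 3627 J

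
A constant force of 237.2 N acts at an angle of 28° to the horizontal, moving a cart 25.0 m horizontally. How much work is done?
W = F·d·cosθ = (237.2)(25.0)cos(28°) = 5236 J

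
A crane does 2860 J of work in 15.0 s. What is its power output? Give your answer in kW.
P = W/t = 2860.0/15.0 = 190.667 W = 0.1907 kW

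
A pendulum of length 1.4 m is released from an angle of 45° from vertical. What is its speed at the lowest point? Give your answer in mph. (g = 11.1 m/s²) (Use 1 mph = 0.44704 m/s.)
h = L(1 − cosθ) = 1.4(1 − cos45°) = 0.410051 m
v = √(2gh) = √(2·11.1·0.410051) = 3.01714 m/s = 6.749 mph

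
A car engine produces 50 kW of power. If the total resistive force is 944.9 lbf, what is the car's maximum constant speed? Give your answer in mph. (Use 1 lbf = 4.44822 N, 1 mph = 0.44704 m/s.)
Convert to SI: F = 4203.12 N
P = Fv ⇒ v = P/F = 50000 W/4203.12 N = 11.8959 m/s = 26.61 mph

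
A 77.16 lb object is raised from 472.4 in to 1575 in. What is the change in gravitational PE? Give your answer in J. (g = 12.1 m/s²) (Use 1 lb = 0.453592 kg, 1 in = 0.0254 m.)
Convert to SI: m = 34.9992 kg, Δh = 28.006 m
ΔPE = mgΔh = (34.9992)(12.1)(28.006) = 11860 J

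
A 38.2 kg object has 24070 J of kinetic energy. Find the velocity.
v = √(2·KE/m) = √(2·24070/38.2) = 35.5 m/s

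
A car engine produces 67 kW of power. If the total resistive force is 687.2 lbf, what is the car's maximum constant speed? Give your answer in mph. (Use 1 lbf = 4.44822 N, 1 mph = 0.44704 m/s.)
Convert to SI: F = 3056.82 N
P = Fv ⇒ v = P/F = 67000 W/3056.82 N = 21.9182 m/s = 49.03 mph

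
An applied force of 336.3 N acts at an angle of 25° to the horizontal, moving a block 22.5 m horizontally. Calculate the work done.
W = F·d·cosθ = (336.3)(22.5)cos(25°) = 6858 J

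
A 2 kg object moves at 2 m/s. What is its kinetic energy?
KE = ½mv² = ½(2)(2)² = 4.0 J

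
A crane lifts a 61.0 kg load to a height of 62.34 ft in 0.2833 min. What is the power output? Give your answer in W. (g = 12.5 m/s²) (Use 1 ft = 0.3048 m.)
Convert to SI: m = 61.0 kg, h = 19.0012 m, t = 16.998 s
P = mgh/t = (61.0)(12.5)(19.0012)/16.998 = 852.4 W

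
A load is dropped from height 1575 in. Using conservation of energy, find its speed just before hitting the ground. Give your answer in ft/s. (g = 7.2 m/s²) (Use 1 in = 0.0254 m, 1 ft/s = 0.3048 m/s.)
Convert to SI: h = 40.005 m
mgh = ½mv² ⇒ v = √(2gh) = √(2·7.2·40.005) = 24.0015 m/s = 78.75 ft/s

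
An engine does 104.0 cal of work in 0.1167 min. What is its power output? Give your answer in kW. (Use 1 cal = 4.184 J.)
Convert to SI: W = 435.136 J, t = 7.002 s
P = W/t = 435.136/7.002 = 62.1445 W = 0.06214 kW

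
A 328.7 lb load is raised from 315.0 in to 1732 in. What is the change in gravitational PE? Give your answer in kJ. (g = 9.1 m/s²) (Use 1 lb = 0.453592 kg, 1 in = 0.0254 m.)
Convert to SI: m = 149.096 kg, Δh = 35.9918 m
ΔPE = mgΔh = (149.096)(9.1)(35.9918) = 48832.6 J = 48.83 kJ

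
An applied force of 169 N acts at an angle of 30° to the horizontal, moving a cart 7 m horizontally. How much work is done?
W = F·d·cosθ = (169)(7)cos(30°) = 1025 J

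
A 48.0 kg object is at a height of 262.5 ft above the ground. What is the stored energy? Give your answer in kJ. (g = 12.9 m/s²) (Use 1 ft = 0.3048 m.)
Convert to SI: m = 48.0 kg, h = 80.01 m
PE = mgh = (48.0)(12.9)(80.01) = 49542.2 J = 49.54 kJ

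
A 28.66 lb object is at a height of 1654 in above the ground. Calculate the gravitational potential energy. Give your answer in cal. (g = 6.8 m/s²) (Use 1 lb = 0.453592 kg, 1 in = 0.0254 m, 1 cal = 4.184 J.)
Convert to SI: m = 12.9999 kg, h = 42.0116 m
PE = mgh = (12.9999)(6.8)(42.0116) = 3713.81 J = 887.6 cal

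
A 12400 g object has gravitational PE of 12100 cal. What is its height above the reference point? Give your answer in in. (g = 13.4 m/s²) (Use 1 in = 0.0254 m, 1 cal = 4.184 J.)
Convert to SI: m = 12.4 kg, PE = 50626.4 J
h = PE/(mg) = 50626.4/(12.4·13.4) = 304.685 m = 12000 in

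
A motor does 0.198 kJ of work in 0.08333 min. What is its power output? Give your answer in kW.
Convert to SI: W = 198.0 J, t = 4.9998 s
P = W/t = 198.0/4.9998 = 39.6016 W = 0.0396 kW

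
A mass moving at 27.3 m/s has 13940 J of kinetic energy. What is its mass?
m = 2·KE/v² = 2·13940/(27.3)² = 37.41 kg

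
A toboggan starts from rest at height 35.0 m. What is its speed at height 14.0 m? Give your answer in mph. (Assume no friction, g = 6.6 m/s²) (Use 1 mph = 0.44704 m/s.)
mgh₁ = mgh₂ + ½mv² ⇒ v = √(2g(h₁−h₂)) = √(2·6.6·21.0) = 16.6493 m/s = 37.24 mph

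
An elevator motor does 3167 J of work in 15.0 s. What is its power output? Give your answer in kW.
P = W/t = 3167.0/15.0 = 211.133 W = 0.2111 kW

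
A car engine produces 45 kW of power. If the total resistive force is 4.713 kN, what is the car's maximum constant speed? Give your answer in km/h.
Convert to SI: F = 4713.0 N
P = Fv ⇒ v = P/F = 45000 W/4713.0 N = 9.54806 m/s = 34.37 km/h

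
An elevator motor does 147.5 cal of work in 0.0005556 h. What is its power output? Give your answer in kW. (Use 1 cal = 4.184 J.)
Convert to SI: W = 617.14 J, t = 2.00016 s
P = W/t = 617.14/2.00016 = 308.545 W = 0.3085 kW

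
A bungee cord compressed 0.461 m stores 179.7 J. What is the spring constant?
k = 2·PE/x² = 2·179.7/(0.461)² = 1691 N/m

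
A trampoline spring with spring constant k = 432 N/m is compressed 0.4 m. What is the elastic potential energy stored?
PE = ½kx² = ½(432)(0.4)² = 34.56 J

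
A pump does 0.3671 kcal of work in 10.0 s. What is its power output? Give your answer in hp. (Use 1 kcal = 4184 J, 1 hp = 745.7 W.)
Convert to SI: W = 1535.95 J, t = 10.0 s
P = W/t = 1535.95/10.0 = 153.595 W = 0.206 hp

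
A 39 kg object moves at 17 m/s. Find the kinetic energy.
KE = ½mv² = ½(39)(17)² = 5635.5 J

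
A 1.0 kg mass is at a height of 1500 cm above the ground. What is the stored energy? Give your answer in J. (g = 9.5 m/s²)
Convert to SI: m = 1.0 kg, h = 15.0 m
PE = mgh = (1.0)(9.5)(15.0) = 142.5 J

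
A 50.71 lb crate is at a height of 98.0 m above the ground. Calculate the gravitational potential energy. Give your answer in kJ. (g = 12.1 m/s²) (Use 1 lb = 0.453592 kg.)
Convert to SI: m = 23.0017 kg, h = 98.0 m
PE = mgh = (23.0017)(12.1)(98.0) = 27275.4 J = 27.28 kJ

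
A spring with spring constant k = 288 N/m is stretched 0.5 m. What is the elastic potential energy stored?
PE = ½kx² = ½(288)(0.5)² = 36.0 J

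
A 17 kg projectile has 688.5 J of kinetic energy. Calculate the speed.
v = √(2·KE/m) = √(2·688.5/17) = 9.0 m/s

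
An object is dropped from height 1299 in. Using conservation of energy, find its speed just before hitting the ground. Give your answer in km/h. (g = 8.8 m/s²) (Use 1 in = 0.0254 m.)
Convert to SI: h = 32.9946 m
mgh = ½mv² ⇒ v = √(2gh) = √(2·8.8·32.9946) = 24.0978 m/s = 86.75 km/h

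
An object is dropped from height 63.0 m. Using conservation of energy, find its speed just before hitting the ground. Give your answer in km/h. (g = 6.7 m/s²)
mgh = ½mv² ⇒ v = √(2gh) = √(2·6.7·63.0) = 29.0551 m/s = 104.6 km/h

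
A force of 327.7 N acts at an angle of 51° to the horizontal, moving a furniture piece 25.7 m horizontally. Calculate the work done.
W = F·d·cosθ = (327.7)(25.7)cos(51°) = 5300 J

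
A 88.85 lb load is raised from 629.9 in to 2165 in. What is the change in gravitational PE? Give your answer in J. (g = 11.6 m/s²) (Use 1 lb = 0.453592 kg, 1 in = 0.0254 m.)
Convert to SI: m = 40.3016 kg, Δh = 38.9915 m
ΔPE = mgΔh = (40.3016)(11.6)(38.9915) = 18230 J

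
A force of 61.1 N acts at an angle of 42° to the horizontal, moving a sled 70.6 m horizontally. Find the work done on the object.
W = F·d·cosθ = (61.1)(70.6)cos(42°) = 3206 J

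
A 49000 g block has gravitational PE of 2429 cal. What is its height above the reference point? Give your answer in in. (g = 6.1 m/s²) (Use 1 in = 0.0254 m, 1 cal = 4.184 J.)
Convert to SI: m = 49.0 kg, PE = 10162.9 J
h = PE/(mg) = 10162.9/(49.0·6.1) = 34.0011 m = 1339 in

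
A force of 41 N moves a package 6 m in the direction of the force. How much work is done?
W = F·d = (41)(6) = 246.0 J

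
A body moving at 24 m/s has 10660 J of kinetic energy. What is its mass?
m = 2·KE/v² = 2·10660/(24)² = 37.01 kg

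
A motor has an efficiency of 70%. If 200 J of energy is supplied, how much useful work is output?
W_out = η·W_in = 0.7·200 = 140.0 J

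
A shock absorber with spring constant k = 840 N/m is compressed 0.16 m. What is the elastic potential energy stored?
PE = ½kx² = ½(840)(0.16)² = 10.75 J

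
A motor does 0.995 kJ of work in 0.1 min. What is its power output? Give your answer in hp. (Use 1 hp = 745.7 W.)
Convert to SI: W = 995.0 J, t = 6.0 s
P = W/t = 995.0/6.0 = 165.833 W = 0.2224 hp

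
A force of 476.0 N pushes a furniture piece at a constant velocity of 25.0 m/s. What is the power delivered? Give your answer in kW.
P = Fv = (476.0)(25.0) = 11900.0 W = 11.9 kW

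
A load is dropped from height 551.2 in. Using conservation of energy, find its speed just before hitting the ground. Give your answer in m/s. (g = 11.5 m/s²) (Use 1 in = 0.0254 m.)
Convert to SI: h = 14.0005 m
mgh = ½mv² ⇒ v = √(2gh) = √(2·11.5·14.0005) = 17.94 m/s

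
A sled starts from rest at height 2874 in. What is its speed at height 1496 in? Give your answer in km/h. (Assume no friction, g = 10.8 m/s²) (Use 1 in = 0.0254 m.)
Convert to SI: h₁−h₂ = 35.0012 m
mgh₁ = mgh₂ + ½mv² ⇒ v = √(2g(h₁−h₂)) = √(2·10.8·35.0012) = 27.4959 m/s = 98.99 km/h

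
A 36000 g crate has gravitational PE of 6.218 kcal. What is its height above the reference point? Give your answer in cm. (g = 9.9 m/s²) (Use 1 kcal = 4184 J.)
Convert to SI: m = 36.0 kg, PE = 26016.1 J
h = PE/(mg) = 26016.1/(36.0·9.9) = 72.9969 m = 7300 cm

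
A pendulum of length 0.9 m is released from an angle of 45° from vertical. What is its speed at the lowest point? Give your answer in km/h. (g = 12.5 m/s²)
h = L(1 − cosθ) = 0.9(1 − cos45°) = 0.263604 m
v = √(2gh) = √(2·12.5·0.263604) = 2.56712 m/s = 9.242 km/h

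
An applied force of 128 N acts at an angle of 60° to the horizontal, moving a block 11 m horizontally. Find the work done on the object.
W = F·d·cosθ = (128)(11)cos(60°) = 704.0 J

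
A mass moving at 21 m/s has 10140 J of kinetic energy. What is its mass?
m = 2·KE/v² = 2·10140/(21)² = 45.99 kg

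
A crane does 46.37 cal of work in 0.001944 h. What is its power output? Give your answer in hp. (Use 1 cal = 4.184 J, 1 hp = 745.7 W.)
Convert to SI: W = 194.012 J, t = 6.9984 s
P = W/t = 194.012/6.9984 = 27.7223 W = 0.03718 hp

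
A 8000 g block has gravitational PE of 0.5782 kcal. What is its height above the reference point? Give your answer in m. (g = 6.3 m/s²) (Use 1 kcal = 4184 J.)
Convert to SI: m = 8.0 kg, PE = 2419.19 J
h = PE/(mg) = 2419.19/(8.0·6.3) = 48.0 m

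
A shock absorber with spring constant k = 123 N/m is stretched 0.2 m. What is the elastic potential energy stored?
PE = ½kx² = ½(123)(0.2)² = 2.46 J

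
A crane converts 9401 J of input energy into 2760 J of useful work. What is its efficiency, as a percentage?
η = W_out/W_in = 2760/9401 = 29.36%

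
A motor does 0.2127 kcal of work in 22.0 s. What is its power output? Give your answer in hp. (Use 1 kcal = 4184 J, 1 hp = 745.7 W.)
Convert to SI: W = 889.937 J, t = 22.0 s
P = W/t = 889.937/22.0 = 40.4517 W = 0.05425 hp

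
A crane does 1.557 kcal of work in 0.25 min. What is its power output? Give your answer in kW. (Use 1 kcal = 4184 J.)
Convert to SI: W = 6514.49 J, t = 15.0 s
P = W/t = 6514.49/15.0 = 434.299 W = 0.4343 kW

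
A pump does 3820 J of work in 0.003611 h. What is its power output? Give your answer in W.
Convert to SI: W = 3820.0 J, t = 12.9996 s
P = W/t = 3820.0/12.9996 = 293.9 W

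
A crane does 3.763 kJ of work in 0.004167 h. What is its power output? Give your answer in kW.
Convert to SI: W = 3763.0 J, t = 15.0012 s
P = W/t = 3763.0/15.0012 = 250.847 W = 0.2508 kW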